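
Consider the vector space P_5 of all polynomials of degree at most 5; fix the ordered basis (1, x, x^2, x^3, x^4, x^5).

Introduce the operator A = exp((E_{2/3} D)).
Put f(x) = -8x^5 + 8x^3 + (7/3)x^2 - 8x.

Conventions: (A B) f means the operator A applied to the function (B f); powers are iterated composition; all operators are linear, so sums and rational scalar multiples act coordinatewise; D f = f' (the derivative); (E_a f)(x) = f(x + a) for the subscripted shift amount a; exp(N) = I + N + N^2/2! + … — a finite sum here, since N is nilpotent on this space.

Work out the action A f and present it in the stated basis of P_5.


order-1 term: -40x^4 - (320/3)x^3 - (248/3)x^2 - (290/27)x - 172/81
order-2 term: -80x^3 - 320x^2 - (1208/3)x - 4193/27
order-3 term: -80x^2 - 320x - 312
order-4 term: -40x - 320/3
order-5 term: -8
the series for exp((E_{2/3} D)) f terminates at order 5
exp((E_{2/3} D)) f = -8x^5 - 40x^4 - (536/3)x^3 - (1441/3)x^2 - (21098/27)x - 47311/81

the result is g(x) = -8x^5 - 40x^4 - (536/3)x^3 - (1441/3)x^2 - (21098/27)x - 47311/81


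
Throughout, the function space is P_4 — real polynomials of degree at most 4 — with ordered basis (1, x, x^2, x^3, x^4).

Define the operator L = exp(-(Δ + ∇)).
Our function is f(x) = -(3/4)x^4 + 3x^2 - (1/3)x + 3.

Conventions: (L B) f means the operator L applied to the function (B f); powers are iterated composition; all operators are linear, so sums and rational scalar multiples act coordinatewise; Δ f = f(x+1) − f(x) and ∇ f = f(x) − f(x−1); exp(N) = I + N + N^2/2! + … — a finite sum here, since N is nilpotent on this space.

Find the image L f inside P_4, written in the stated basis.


order-1 term: 6x^3 - 6x + 2/3
order-2 term: -18x^2
order-3 term: 24x
order-4 term: -12
the series for exp(-(Δ + ∇)) f terminates at order 4
exp(-(Δ + ∇)) f = -(3/4)x^4 + 6x^3 - 15x^2 + (53/3)x - 25/3

the image equals g(x) = -(3/4)x^4 + 6x^3 - 15x^2 + (53/3)x - 25/3


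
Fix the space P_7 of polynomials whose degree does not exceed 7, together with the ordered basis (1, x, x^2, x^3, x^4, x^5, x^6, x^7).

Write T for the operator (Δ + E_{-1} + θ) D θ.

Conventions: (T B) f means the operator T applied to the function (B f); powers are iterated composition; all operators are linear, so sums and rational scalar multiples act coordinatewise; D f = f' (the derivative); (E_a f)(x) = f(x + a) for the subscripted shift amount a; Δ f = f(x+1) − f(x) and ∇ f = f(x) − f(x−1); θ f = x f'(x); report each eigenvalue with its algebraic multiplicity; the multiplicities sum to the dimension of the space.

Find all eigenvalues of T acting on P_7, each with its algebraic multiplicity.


image of 1: 0
image of x: 1
image of x^2: 8x
image of x^3: 27x^2 + 18
image of x^4: 64x^3 + 96x
image of x^5: 125x^4 + 300x^2 + 50
image of x^6: 216x^5 + 720x^3 + 360x
image of x^7: 343x^6 + 1470x^4 + 1470x^2 + 98
the matrix is upper triangular; its diagonal is (0, 0, 0, 0, 0, 0, 0, 0)
for a triangular matrix the eigenvalues are the diagonal entries, with algebraic multiplicity their repetition count

λ = 0 (multiplicity 8)


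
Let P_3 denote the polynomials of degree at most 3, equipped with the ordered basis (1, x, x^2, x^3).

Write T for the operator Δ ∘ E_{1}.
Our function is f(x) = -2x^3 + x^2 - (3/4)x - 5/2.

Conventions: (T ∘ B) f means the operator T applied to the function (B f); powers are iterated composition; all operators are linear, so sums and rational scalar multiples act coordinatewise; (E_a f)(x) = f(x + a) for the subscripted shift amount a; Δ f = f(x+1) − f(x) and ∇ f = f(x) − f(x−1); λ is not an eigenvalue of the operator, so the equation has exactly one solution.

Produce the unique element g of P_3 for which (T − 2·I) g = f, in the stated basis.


the result is g(x) = x^3 + x^2 + (47/8)x + 147/16

write g with unknown coordinates in the stated basis and equate coefficients in (T − 2·I) g = f
solving from the highest basis element down gives g = x^3 + x^2 + (47/8)x + 147/16
check: T g = 3x^2 + 11x + 127/8
so T g − 2·g = -2x^3 + x^2 - (3/4)x - 5/2 = f ✓


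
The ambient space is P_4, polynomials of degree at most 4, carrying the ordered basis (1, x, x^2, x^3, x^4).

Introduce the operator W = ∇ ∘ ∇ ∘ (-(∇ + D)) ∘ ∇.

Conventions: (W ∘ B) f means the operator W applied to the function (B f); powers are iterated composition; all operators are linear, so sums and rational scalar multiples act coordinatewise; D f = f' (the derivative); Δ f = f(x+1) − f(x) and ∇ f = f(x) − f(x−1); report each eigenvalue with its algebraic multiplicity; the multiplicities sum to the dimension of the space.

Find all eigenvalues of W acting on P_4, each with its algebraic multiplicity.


image of 1: 0
image of x: 0
image of x^2: 0
image of x^3: 0
image of x^4: -48
the matrix is upper triangular; its diagonal is (0, 0, 0, 0, 0)
for a triangular matrix the eigenvalues are the diagonal entries, with algebraic multiplicity their repetition count

λ = 0 (multiplicity 5)


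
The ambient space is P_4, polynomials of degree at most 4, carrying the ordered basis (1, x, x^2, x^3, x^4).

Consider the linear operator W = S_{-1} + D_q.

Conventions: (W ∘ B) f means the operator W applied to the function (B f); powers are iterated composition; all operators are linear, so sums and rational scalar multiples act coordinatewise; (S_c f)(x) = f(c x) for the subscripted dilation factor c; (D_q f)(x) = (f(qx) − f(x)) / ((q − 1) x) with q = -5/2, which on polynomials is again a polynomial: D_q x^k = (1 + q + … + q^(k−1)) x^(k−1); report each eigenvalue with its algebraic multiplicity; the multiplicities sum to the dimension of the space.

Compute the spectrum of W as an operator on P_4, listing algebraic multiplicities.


λ = -1 (multiplicity 2), λ = 1 (multiplicity 3)

image of 1: 1
image of x: -x + 1
image of x^2: x^2 - (3/2)x
image of x^3: -x^3 + (19/4)x^2
image of x^4: x^4 - (87/8)x^3
the matrix is upper triangular; its diagonal is (1, -1, 1, -1, 1)
for a triangular matrix the eigenvalues are the diagonal entries, with algebraic multiplicity their repetition count


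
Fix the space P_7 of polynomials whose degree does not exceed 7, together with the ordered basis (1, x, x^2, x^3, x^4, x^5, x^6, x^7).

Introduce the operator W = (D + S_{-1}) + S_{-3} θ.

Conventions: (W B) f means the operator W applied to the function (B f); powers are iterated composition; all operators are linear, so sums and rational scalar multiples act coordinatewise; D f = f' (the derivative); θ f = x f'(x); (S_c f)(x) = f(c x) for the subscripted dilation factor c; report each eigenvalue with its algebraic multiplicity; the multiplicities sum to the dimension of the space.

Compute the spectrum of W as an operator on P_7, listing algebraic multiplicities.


λ = -15310 (multiplicity 1), λ = -1216 (multiplicity 1), λ = -82 (multiplicity 1), λ = -4 (multiplicity 1), λ = 1 (multiplicity 1), λ = 19 (multiplicity 1), λ = 325 (multiplicity 1), λ = 4375 (multiplicity 1)

image of 1: 1
image of x: -4x + 1
image of x^2: 19x^2 + 2x
image of x^3: -82x^3 + 3x^2
image of x^4: 325x^4 + 4x^3
image of x^5: -1216x^5 + 5x^4
image of x^6: 4375x^6 + 6x^5
image of x^7: -15310x^7 + 7x^6
the matrix is upper triangular; its diagonal is (1, -4, 19, -82, 325, -1216, 4375, -15310)
for a triangular matrix the eigenvalues are the diagonal entries, with algebraic multiplicity their repetition count


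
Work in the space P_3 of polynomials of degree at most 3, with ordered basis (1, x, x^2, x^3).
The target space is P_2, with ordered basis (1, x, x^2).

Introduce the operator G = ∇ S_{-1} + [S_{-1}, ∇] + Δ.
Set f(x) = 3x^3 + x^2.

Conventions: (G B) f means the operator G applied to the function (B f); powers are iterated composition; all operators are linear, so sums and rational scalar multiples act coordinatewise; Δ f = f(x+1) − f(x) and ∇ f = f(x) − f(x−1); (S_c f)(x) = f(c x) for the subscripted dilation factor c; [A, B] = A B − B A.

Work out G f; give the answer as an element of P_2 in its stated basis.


S_{-1} f = -3x^3 + x^2
∇ S_{-1} f = -9x^2 + 11x - 4
∇ f = 9x^2 - 7x + 2
S_{-1} ∇ f = 9x^2 + 7x + 2
S_{-1} f = -3x^3 + x^2
∇ S_{-1} f = -9x^2 + 11x - 4
[S_{-1}, ∇] f = 18x^2 - 4x + 6
Δ f = 9x^2 + 11x + 4
(∇ S_{-1} + [S_{-1}, ∇] + Δ) f = 18x^2 + 18x + 6

g(x) = 18x^2 + 18x + 6


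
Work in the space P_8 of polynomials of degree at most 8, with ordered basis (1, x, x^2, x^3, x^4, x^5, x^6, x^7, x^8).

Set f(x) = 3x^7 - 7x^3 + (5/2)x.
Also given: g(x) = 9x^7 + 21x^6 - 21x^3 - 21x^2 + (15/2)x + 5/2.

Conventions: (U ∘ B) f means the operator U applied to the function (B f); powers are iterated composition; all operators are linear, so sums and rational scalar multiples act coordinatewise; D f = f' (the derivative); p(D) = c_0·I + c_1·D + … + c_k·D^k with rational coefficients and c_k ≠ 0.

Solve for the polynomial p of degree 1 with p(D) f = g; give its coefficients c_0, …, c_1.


c_0 = 3, c_1 = 1

D^0 f = 3x^7 - 7x^3 + (5/2)x
D^1 f = 21x^6 - 21x^2 + 5/2
matching coefficients of g against c_0 f + c_1 Df + … from the top degree down determines the c_i
solution: c_0 = 3, c_1 = 1


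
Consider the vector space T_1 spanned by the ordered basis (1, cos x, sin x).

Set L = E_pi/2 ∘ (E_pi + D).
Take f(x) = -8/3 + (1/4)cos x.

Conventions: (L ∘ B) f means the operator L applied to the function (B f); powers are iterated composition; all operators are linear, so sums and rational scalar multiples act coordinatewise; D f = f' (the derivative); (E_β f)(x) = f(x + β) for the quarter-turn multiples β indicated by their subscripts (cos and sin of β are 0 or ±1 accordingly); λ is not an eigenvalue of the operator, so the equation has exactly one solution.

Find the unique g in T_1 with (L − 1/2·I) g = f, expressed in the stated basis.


write g with unknown coordinates in the stated basis and equate coefficients in (L − 1/2·I) g = f
solving from the highest basis element down gives g = -16/3 - (3/26)cos x - (1/13)sin x
check: L g = -16/3 + (5/26)cos x - (1/26)sin x
so L g − 1/2·g = -8/3 + (1/4)cos x = f ✓

the result is g(x) = -16/3 - (3/26)cos x - (1/13)sin x


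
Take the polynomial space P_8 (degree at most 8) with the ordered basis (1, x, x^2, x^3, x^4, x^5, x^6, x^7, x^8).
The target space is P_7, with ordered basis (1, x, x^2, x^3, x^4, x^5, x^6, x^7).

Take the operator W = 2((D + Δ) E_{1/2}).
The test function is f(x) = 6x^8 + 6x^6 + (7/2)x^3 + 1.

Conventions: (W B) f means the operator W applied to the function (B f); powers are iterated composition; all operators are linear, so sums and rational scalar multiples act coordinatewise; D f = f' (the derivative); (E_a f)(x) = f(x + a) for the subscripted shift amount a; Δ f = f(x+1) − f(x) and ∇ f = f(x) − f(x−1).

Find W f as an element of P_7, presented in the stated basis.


E_{1/2} f = 6x^8 + 24x^7 + 48x^6 + 60x^5 + (195/4)x^4 + 29x^3 + (27/2)x^2 + (33/8)x + 199/128
D E_{1/2} f = 48x^7 + 168x^6 + 288x^5 + 300x^4 + 195x^3 + 87x^2 + 27x + 33/8
Δ E_{1/2} f = 48x^7 + 336x^6 + 1128x^5 + 2280x^4 + 2931x^3 + (4743/2)x^2 + 1113x + 1867/8
(D + Δ) E_{1/2} f = 96x^7 + 504x^6 + 1416x^5 + 2580x^4 + 3126x^3 + (4917/2)x^2 + 1140x + 475/2
(2((D + Δ) E_{1/2})) f = 192x^7 + 1008x^6 + 2832x^5 + 5160x^4 + 6252x^3 + 4917x^2 + 2280x + 475

the image equals g(x) = 192x^7 + 1008x^6 + 2832x^5 + 5160x^4 + 6252x^3 + 4917x^2 + 2280x + 475


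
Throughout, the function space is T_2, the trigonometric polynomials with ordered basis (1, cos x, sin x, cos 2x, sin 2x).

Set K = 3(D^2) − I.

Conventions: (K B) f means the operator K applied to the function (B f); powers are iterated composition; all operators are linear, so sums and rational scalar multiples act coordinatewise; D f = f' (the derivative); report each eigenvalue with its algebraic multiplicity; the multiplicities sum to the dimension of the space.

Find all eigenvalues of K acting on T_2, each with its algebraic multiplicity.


λ = -13 (multiplicity 2), λ = -4 (multiplicity 2), λ = -1 (multiplicity 1)

image of 1: -1
image of cos x: -4cos x
image of sin x: -4sin x
image of cos 2x: -13cos 2x
image of sin 2x: -13sin 2x
the matrix is diagonal; its diagonal is (-1, -4, -4, -13, -13)
for a triangular matrix the eigenvalues are the diagonal entries, with algebraic multiplicity their repetition count


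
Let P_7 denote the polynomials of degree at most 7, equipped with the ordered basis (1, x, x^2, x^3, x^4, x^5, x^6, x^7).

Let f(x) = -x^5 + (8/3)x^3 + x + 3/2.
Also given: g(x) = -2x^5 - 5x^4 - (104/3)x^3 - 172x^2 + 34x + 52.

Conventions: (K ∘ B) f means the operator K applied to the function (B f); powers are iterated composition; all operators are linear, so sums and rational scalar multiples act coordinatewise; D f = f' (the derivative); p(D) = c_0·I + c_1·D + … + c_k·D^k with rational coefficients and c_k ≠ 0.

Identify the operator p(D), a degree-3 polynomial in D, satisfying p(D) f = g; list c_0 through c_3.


p(D) = 2·I + D + 2·D^2 + 3·D^3, i.e. c_0 = 2, c_1 = 1, c_2 = 2, c_3 = 3

D^0 f = -x^5 + (8/3)x^3 + x + 3/2
D^1 f = -5x^4 + 8x^2 + 1
D^2 f = -20x^3 + 16x
D^3 f = -60x^2 + 16
matching coefficients of g against c_0 f + c_1 Df + … from the top degree down determines the c_i
solution: c_0 = 2, c_1 = 1, c_2 = 2, c_3 = 3


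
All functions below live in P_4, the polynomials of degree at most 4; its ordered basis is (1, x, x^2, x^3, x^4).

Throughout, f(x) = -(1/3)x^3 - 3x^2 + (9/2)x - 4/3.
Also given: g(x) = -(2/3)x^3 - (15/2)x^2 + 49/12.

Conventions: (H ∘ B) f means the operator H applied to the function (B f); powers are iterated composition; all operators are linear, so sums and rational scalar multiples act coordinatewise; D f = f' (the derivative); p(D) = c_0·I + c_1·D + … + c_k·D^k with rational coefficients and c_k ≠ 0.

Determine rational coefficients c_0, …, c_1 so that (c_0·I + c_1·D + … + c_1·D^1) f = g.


D^0 f = -(1/3)x^3 - 3x^2 + (9/2)x - 4/3
D^1 f = -x^2 - 6x + 9/2
matching coefficients of g against c_0 f + c_1 Df + … from the top degree down determines the c_i
solution: c_0 = 2, c_1 = 3/2

p(D) = 2·I + (3/2)·D, i.e. c_0 = 2, c_1 = 3/2


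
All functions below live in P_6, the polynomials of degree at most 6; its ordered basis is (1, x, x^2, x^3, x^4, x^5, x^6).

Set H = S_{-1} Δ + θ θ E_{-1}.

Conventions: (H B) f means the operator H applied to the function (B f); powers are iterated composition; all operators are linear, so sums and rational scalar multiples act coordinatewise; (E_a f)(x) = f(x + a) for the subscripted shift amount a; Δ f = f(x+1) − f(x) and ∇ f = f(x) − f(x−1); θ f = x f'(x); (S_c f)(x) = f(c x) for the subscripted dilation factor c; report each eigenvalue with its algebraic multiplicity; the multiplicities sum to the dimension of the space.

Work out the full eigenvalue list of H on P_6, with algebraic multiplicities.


λ = 0 (multiplicity 1), λ = 1 (multiplicity 1), λ = 4 (multiplicity 1), λ = 9 (multiplicity 1), λ = 16 (multiplicity 1), λ = 25 (multiplicity 1), λ = 36 (multiplicity 1)

image of 1: 0
image of x: x + 1
image of x^2: 4x^2 - 4x + 1
image of x^3: 9x^3 - 9x^2 + 1
image of x^4: 16x^4 - 40x^3 + 30x^2 - 8x + 1
image of x^5: 25x^5 - 75x^4 + 80x^3 - 30x^2 + 1
image of x^6: 36x^6 - 156x^5 + 255x^4 - 200x^3 + 75x^2 - 12x + 1
the matrix is upper triangular; its diagonal is (0, 1, 4, 9, 16, 25, 36)
for a triangular matrix the eigenvalues are the diagonal entries, with algebraic multiplicity their repetition count


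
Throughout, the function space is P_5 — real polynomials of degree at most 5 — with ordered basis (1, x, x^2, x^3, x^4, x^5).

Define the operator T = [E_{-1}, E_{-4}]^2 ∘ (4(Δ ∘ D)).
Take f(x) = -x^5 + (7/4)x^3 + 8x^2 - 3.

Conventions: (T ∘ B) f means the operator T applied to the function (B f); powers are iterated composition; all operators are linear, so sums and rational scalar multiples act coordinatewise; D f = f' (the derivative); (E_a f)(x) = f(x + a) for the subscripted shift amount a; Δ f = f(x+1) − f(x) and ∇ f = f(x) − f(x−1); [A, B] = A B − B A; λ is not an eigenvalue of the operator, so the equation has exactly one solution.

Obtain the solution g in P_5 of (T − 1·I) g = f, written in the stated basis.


write g with unknown coordinates in the stated basis and equate coefficients in (T − 1·I) g = f
solving from the highest basis element down gives g = x^5 - (7/4)x^3 - 8x^2 + 3
check: T g = 0
so T g − 1·g = -x^5 + (7/4)x^3 + 8x^2 - 3 = f ✓

the result is g(x) = x^5 - (7/4)x^3 - 8x^2 + 3


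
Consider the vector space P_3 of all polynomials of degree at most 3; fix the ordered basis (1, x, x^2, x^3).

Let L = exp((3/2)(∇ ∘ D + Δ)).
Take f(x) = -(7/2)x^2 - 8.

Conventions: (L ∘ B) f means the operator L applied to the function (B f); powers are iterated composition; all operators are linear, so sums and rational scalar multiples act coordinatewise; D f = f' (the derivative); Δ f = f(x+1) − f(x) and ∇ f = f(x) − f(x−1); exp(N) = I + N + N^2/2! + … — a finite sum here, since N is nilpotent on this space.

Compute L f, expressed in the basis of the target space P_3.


order-1 term: -(21/2)x - 63/4
order-2 term: -63/8
the series for exp((3/2)(∇ ∘ D + Δ)) f terminates at order 2
exp((3/2)(∇ ∘ D + Δ)) f = -(7/2)x^2 - (21/2)x - 253/8

g(x) = -(7/2)x^2 - (21/2)x - 253/8


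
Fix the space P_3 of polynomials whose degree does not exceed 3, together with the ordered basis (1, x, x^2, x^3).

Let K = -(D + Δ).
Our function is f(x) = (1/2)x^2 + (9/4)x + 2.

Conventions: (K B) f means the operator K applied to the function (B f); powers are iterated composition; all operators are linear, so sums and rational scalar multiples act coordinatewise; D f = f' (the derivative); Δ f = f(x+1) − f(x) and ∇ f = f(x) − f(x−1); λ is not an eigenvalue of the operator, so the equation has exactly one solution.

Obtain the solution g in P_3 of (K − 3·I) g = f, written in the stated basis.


the image equals g(x) = -(1/6)x^2 - (19/36)x - 7/27

write g with unknown coordinates in the stated basis and equate coefficients in (K − 3·I) g = f
solving from the highest basis element down gives g = -(1/6)x^2 - (19/36)x - 7/27
check: K g = (2/3)x + 11/9
so K g − 3·g = (1/2)x^2 + (9/4)x + 2 = f ✓


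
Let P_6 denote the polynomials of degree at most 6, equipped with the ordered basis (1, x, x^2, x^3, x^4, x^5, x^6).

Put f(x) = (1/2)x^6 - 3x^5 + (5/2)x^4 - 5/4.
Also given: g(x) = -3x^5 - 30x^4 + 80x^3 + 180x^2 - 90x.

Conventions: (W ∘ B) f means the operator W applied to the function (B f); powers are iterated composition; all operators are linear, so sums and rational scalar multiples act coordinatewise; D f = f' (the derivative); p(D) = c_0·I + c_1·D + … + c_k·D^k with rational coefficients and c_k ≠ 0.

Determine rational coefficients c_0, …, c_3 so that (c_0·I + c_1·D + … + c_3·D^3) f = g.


p(D) = -D − 3·D^2 − (3/2)·D^3, i.e. c_0 = 0, c_1 = -1, c_2 = -3, c_3 = -3/2

D^0 f = (1/2)x^6 - 3x^5 + (5/2)x^4 - 5/4
D^1 f = 3x^5 - 15x^4 + 10x^3
D^2 f = 15x^4 - 60x^3 + 30x^2
D^3 f = 60x^3 - 180x^2 + 60x
matching coefficients of g against c_0 f + c_1 Df + … from the top degree down determines the c_i
solution: c_0 = 0, c_1 = -1, c_2 = -3, c_3 = -3/2


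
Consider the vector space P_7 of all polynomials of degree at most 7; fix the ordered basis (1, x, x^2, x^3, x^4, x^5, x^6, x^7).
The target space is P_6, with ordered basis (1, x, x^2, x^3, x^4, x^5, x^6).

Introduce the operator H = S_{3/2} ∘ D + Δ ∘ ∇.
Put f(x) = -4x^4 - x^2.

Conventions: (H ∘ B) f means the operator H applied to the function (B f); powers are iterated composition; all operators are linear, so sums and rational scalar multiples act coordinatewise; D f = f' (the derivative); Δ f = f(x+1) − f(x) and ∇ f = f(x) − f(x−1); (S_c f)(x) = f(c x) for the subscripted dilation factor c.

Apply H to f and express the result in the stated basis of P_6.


the image equals g(x) = -54x^3 - 48x^2 - 3x - 10

D f = -16x^3 - 2x
S_{3/2} D f = -54x^3 - 3x
∇ f = -16x^3 + 24x^2 - 18x + 5
Δ ∇ f = -48x^2 - 10
(S_{3/2} ∘ D + Δ ∘ ∇) f = -54x^3 - 48x^2 - 3x - 10


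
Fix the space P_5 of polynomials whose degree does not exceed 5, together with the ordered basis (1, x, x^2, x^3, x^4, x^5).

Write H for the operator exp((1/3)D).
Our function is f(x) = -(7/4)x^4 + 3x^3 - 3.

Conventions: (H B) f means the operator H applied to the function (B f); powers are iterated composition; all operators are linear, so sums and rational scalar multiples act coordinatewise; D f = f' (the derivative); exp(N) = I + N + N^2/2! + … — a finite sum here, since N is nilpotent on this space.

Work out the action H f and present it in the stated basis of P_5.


the result is g(x) = -(7/4)x^4 + (2/3)x^3 + (11/6)x^2 + (20/27)x - 943/324

order-1 term: -(7/3)x^3 + 3x^2
order-2 term: -(7/6)x^2 + x
order-3 term: -(7/27)x + 1/9
order-4 term: -7/324
the series for exp((1/3)D) f terminates at order 4
exp((1/3)D) f = -(7/4)x^4 + (2/3)x^3 + (11/6)x^2 + (20/27)x - 943/324


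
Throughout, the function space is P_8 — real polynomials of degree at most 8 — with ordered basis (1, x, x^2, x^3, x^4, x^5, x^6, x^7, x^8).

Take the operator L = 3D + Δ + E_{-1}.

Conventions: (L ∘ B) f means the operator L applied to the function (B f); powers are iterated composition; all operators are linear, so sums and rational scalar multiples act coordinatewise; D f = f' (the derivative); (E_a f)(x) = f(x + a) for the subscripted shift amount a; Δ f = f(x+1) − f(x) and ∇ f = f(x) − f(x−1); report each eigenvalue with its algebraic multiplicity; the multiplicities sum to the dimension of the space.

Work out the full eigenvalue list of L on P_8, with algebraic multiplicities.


image of 1: 1
image of x: x + 3
image of x^2: x^2 + 6x + 2
image of x^3: x^3 + 9x^2 + 6x
image of x^4: x^4 + 12x^3 + 12x^2 + 2
image of x^5: x^5 + 15x^4 + 20x^3 + 10x
image of x^6: x^6 + 18x^5 + 30x^4 + 30x^2 + 2
image of x^7: x^7 + 21x^6 + 42x^5 + 70x^3 + 14x
image of x^8: x^8 + 24x^7 + 56x^6 + 140x^4 + 56x^2 + 2
the matrix is upper triangular; its diagonal is (1, 1, 1, 1, 1, 1, 1, 1, 1)
for a triangular matrix the eigenvalues are the diagonal entries, with algebraic multiplicity their repetition count

λ = 1 (multiplicity 9)


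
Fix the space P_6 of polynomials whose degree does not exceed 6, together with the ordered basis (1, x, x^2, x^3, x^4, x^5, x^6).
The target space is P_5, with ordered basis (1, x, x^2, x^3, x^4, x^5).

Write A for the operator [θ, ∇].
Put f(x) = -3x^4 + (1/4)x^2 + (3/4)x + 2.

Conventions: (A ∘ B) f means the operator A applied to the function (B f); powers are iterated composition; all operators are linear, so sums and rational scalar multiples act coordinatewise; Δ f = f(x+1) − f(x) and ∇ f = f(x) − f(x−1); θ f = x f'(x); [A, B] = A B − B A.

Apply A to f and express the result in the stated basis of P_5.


∇ f = -12x^3 + 18x^2 - (23/2)x + 7/2
θ ∇ f = -36x^3 + 36x^2 - (23/2)x
θ f = -12x^4 + (1/2)x^2 + (3/4)x
∇ θ f = -48x^3 + 72x^2 - 47x + 49/4
[θ, ∇] f = 12x^3 - 36x^2 + (71/2)x - 49/4

g(x) = 12x^3 - 36x^2 + (71/2)x - 49/4


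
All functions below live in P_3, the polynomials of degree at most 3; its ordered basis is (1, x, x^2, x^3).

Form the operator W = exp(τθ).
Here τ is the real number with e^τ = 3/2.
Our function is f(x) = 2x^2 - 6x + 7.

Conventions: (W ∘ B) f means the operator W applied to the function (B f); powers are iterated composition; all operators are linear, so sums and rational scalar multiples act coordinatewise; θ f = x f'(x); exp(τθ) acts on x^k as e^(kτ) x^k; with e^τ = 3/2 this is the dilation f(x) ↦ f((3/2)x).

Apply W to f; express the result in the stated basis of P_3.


the result is g(x) = (9/2)x^2 - 9x + 7

exp(τθ) x^k = e^(kτ) x^k; with e^τ = 3/2 this sends x^k to (3/2)^k x^k
x ↦ 3/2 x
x^2 ↦ 9/4 x^2
applying this coordinatewise to f: exp(τθ) f = (9/2)x^2 - 9x + 7


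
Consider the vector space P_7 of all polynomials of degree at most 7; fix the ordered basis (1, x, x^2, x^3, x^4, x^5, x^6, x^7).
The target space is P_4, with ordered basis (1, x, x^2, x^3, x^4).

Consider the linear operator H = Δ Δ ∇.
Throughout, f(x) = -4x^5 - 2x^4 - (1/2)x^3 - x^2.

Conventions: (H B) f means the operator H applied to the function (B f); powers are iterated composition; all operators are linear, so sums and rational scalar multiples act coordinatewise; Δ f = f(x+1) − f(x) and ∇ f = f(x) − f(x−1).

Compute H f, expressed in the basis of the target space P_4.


∇ f = -20x^4 + 32x^3 - (59/2)x^2 + (23/2)x - 3/2
Δ ∇ f = -80x^3 - 24x^2 - 43x - 6
Δ Δ ∇ f = -240x^2 - 288x - 147

the image equals g(x) = -240x^2 - 288x - 147


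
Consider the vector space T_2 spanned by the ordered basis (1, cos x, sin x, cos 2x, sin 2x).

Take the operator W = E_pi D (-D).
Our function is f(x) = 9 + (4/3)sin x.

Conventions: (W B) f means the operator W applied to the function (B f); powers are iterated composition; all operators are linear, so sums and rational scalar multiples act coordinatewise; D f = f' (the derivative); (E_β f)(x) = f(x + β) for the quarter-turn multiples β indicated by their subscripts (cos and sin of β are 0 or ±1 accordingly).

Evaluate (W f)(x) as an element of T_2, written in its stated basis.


the image equals g(x) = -(4/3)sin x

D f = (4/3)cos x
(-D) f = -(4/3)cos x
D (-D) f = (4/3)sin x
E_pi D (-D) f = -(4/3)sin x


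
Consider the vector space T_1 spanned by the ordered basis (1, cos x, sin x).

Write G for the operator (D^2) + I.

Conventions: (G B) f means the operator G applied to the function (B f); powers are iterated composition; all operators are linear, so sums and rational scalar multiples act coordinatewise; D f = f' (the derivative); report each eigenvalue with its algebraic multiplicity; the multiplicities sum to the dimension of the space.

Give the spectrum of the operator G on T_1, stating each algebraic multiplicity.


image of 1: 1
image of cos x: 0
image of sin x: 0
the matrix is diagonal; its diagonal is (1, 0, 0)
for a triangular matrix the eigenvalues are the diagonal entries, with algebraic multiplicity their repetition count

λ = 0 (multiplicity 2), λ = 1 (multiplicity 1)


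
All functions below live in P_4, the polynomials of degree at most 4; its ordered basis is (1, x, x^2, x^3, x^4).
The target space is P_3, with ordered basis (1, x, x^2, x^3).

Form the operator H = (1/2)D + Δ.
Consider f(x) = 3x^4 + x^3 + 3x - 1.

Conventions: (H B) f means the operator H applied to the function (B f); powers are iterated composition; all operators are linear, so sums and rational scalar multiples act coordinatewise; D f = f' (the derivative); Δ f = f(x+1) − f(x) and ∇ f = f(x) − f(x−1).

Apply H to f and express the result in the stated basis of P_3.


g(x) = 18x^3 + (45/2)x^2 + 15x + 17/2

D f = 12x^3 + 3x^2 + 3
((1/2)D) f = 6x^3 + (3/2)x^2 + 3/2
Δ f = 12x^3 + 21x^2 + 15x + 7
((1/2)D + Δ) f = 18x^3 + (45/2)x^2 + 15x + 17/2


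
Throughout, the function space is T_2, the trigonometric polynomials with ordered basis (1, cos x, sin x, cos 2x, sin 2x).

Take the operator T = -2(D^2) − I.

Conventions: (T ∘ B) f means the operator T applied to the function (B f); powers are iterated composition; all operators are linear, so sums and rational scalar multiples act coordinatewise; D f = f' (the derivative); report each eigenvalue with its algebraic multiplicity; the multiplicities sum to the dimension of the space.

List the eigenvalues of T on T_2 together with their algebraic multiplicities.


λ = -1 (multiplicity 1), λ = 1 (multiplicity 2), λ = 7 (multiplicity 2)

image of 1: -1
image of cos x: cos x
image of sin x: sin x
image of cos 2x: 7cos 2x
image of sin 2x: 7sin 2x
the matrix is diagonal; its diagonal is (-1, 1, 1, 7, 7)
for a triangular matrix the eigenvalues are the diagonal entries, with algebraic multiplicity their repetition count


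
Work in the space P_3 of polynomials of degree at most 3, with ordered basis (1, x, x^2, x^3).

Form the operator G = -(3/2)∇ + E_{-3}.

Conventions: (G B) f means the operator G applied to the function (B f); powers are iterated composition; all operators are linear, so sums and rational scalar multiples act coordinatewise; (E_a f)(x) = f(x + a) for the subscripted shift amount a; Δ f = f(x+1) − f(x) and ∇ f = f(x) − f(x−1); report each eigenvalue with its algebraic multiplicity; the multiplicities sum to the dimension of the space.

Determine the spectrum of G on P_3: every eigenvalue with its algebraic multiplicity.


image of 1: 1
image of x: x - 9/2
image of x^2: x^2 - 9x + 21/2
image of x^3: x^3 - (27/2)x^2 + (63/2)x - 57/2
the matrix is upper triangular; its diagonal is (1, 1, 1, 1)
for a triangular matrix the eigenvalues are the diagonal entries, with algebraic multiplicity their repetition count

λ = 1 (multiplicity 4)


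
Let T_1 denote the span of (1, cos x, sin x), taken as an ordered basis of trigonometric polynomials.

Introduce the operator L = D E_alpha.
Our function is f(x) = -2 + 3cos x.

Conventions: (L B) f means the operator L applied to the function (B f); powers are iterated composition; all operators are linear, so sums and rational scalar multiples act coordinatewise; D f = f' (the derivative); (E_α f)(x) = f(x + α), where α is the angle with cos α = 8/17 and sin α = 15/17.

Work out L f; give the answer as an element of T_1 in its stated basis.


E_alpha f = -2 + (24/17)cos x - (45/17)sin x
D E_alpha f = -(45/17)cos x - (24/17)sin x

g(x) = -(45/17)cos x - (24/17)sin x


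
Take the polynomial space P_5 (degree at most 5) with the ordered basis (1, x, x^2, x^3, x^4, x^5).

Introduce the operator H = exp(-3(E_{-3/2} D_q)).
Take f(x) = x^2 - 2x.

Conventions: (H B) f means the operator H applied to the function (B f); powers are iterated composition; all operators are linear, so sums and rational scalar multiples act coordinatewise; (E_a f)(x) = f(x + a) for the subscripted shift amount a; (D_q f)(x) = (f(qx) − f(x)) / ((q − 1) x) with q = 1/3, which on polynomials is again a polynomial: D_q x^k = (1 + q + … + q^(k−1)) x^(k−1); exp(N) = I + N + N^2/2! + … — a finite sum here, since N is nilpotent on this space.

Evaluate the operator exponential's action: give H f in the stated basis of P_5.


the image equals g(x) = x^2 - 6x + 18

order-1 term: -4x + 12
order-2 term: 6
the series for exp(-3(E_{-3/2} D_q)) f terminates at order 2
exp(-3(E_{-3/2} D_q)) f = x^2 - 6x + 18


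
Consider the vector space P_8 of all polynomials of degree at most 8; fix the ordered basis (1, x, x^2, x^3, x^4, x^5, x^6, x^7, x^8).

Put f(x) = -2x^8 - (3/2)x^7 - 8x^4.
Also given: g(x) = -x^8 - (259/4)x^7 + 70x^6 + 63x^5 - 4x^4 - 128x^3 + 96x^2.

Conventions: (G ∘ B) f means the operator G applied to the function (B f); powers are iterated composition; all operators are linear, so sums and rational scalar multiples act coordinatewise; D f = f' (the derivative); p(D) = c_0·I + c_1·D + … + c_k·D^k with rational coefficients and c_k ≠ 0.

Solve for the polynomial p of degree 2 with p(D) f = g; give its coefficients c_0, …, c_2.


D^0 f = -2x^8 - (3/2)x^7 - 8x^4
D^1 f = -16x^7 - (21/2)x^6 - 32x^3
D^2 f = -112x^6 - 63x^5 - 96x^2
matching coefficients of g against c_0 f + c_1 Df + … from the top degree down determines the c_i
solution: c_0 = 1/2, c_1 = 4, c_2 = -1

c_0 = 1/2, c_1 = 4, c_2 = -1


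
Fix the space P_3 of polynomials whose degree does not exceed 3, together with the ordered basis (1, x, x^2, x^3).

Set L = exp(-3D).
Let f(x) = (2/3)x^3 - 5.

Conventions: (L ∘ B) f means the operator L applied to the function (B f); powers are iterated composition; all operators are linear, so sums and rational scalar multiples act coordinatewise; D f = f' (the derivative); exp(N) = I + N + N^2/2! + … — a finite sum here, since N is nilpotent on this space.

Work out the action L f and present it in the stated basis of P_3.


order-1 term: -6x^2
order-2 term: 18x
order-3 term: -18
the series for exp(-3D) f terminates at order 3
exp(-3D) f = (2/3)x^3 - 6x^2 + 18x - 23

the result is g(x) = (2/3)x^3 - 6x^2 + 18x - 23


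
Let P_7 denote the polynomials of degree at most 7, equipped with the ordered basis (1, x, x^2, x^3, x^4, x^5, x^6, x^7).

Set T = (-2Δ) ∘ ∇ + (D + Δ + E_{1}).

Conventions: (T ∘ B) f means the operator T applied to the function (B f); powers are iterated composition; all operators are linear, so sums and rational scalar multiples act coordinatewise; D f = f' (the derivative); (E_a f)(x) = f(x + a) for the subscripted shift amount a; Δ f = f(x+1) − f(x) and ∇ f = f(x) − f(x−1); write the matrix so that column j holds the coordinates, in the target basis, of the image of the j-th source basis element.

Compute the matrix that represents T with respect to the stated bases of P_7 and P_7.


the matrix is [[1, 3, -2, 2, -2, 2, -2, 2]; [0, 1, 6, -6, 8, -10, 12, -14]; [0, 0, 1, 9, -12, 20, -30, 42]; [0, 0, 0, 1, 12, -20, 40, -70]; [0, 0, 0, 0, 1, 15, -30, 70]; [0, 0, 0, 0, 0, 1, 18, -42]; [0, 0, 0, 0, 0, 0, 1, 21]; [0, 0, 0, 0, 0, 0, 0, 1]] (rows listed top to bottom)

image of 1: 1
image of x: x + 3
image of x^2: x^2 + 6x - 2
image of x^3: x^3 + 9x^2 - 6x + 2
image of x^4: x^4 + 12x^3 - 12x^2 + 8x - 2
image of x^5: x^5 + 15x^4 - 20x^3 + 20x^2 - 10x + 2
image of x^6: x^6 + 18x^5 - 30x^4 + 40x^3 - 30x^2 + 12x - 2
image of x^7: x^7 + 21x^6 - 42x^5 + 70x^4 - 70x^3 + 42x^2 - 14x + 2
each image's coordinates form column j of the matrix


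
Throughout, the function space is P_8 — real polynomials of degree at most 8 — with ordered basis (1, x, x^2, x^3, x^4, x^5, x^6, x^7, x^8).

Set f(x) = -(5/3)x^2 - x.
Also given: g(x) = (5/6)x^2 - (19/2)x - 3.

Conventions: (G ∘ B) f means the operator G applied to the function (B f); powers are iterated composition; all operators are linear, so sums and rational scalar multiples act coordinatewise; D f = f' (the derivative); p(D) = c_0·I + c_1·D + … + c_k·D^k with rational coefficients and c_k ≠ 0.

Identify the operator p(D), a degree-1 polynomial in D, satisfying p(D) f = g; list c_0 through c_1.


p(D) = -(1/2)·I + 3·D, i.e. c_0 = -1/2, c_1 = 3

D^0 f = -(5/3)x^2 - x
D^1 f = -(10/3)x - 1
matching coefficients of g against c_0 f + c_1 Df + … from the top degree down determines the c_i
solution: c_0 = -1/2, c_1 = 3


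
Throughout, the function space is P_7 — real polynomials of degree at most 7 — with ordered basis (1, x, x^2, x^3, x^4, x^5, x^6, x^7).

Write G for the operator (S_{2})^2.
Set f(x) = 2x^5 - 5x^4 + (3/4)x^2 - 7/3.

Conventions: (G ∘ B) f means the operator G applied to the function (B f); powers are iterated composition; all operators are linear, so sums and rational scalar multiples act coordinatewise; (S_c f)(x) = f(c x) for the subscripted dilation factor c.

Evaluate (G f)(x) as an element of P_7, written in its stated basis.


S_{2} f = 64x^5 - 80x^4 + 3x^2 - 7/3
S_{2} S_{2} f = 2048x^5 - 1280x^4 + 12x^2 - 7/3

the result is g(x) = 2048x^5 - 1280x^4 + 12x^2 - 7/3


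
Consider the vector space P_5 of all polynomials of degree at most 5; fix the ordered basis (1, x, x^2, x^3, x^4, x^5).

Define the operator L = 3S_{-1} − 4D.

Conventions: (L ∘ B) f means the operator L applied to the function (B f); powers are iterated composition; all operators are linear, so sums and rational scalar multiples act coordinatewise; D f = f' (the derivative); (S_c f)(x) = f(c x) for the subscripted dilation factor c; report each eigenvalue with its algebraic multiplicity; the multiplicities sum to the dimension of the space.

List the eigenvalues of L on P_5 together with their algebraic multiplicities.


image of 1: 3
image of x: -3x - 4
image of x^2: 3x^2 - 8x
image of x^3: -3x^3 - 12x^2
image of x^4: 3x^4 - 16x^3
image of x^5: -3x^5 - 20x^4
the matrix is upper triangular; its diagonal is (3, -3, 3, -3, 3, -3)
for a triangular matrix the eigenvalues are the diagonal entries, with algebraic multiplicity their repetition count

λ = -3 (multiplicity 3), λ = 3 (multiplicity 3)


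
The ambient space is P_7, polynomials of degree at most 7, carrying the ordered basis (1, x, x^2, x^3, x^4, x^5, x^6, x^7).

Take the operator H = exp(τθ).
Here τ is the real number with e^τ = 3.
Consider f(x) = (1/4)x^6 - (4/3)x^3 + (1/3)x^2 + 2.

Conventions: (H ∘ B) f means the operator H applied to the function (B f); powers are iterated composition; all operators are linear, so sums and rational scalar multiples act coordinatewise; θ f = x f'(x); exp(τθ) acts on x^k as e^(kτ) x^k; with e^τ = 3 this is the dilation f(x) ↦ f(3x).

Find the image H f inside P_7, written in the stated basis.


the image equals g(x) = (729/4)x^6 - 36x^3 + 3x^2 + 2

exp(τθ) x^k = e^(kτ) x^k; with e^τ = 3 this sends x^k to 3^k x^k
x^2 ↦ 9 x^2
x^3 ↦ 27 x^3
x^6 ↦ 729 x^6
applying this coordinatewise to f: exp(τθ) f = (729/4)x^6 - 36x^3 + 3x^2 + 2


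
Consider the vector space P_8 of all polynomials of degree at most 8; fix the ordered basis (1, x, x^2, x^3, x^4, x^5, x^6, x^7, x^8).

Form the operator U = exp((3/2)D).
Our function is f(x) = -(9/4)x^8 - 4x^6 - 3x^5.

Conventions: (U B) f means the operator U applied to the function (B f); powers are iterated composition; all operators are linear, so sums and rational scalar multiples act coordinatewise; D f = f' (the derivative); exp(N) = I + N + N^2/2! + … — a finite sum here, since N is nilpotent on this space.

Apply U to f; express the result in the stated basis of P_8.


order-1 term: -27x^7 - 36x^5 - (45/2)x^4
order-2 term: -(567/4)x^6 - 135x^4 - (135/2)x^3
order-3 term: -(1701/4)x^5 - 270x^3 - (405/4)x^2
order-4 term: -(25515/32)x^4 - (1215/4)x^2 - (1215/16)x
order-5 term: -(15309/16)x^3 - (729/4)x - 729/32
order-6 term: -(45927/64)x^2 - 729/16
order-7 term: -(19683/64)x
order-8 term: -59049/1024
the series for exp((3/2)D) f terminates at order 8
exp((3/2)D) f = -(9/4)x^8 - 27x^7 - (583/4)x^6 - (1857/4)x^5 - (30555/32)x^4 - (20709/16)x^3 - (71847/64)x^2 - (36207/64)x - 129033/1024

g(x) = -(9/4)x^8 - 27x^7 - (583/4)x^6 - (1857/4)x^5 - (30555/32)x^4 - (20709/16)x^3 - (71847/64)x^2 - (36207/64)x - 129033/1024


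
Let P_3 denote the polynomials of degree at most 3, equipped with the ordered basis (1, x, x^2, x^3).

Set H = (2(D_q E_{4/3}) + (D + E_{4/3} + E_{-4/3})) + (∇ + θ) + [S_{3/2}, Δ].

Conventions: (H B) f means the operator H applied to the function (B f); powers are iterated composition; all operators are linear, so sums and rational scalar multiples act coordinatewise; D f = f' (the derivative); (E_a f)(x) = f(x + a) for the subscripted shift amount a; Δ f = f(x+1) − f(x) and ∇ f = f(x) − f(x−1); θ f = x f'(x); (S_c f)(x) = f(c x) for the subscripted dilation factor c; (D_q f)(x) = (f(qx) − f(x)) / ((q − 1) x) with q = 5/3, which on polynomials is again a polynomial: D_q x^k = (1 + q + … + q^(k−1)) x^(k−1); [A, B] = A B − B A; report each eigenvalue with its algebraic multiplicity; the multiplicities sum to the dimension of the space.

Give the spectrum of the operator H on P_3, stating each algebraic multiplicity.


image of 1: 2
image of x: 3x + 7/2
image of x^2: 4x^2 + (47/6)x + 239/36
image of x^3: 5x^3 + (973/72)x^2 + (187/8)x + 223/24
the matrix is upper triangular; its diagonal is (2, 3, 4, 5)
for a triangular matrix the eigenvalues are the diagonal entries, with algebraic multiplicity their repetition count

λ = 2 (multiplicity 1), λ = 3 (multiplicity 1), λ = 4 (multiplicity 1), λ = 5 (multiplicity 1)


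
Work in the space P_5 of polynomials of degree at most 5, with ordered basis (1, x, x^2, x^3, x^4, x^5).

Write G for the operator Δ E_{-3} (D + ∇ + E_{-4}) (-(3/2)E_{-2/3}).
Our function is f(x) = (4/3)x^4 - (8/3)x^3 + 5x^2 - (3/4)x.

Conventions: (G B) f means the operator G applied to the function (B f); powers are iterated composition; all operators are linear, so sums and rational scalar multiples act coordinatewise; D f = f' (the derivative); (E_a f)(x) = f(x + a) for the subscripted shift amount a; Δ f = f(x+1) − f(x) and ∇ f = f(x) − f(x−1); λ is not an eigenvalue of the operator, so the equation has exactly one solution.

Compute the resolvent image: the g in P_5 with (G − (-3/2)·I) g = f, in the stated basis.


the image equals g(x) = (8/9)x^4 + (16/9)x^3 - (418/9)x^2 + (13741/54)x - 61343/486

write g with unknown coordinates in the stated basis and equate coefficients in (G − (-3/2)·I) g = f
solving from the highest basis element down gives g = (8/9)x^4 + (16/9)x^3 - (418/9)x^2 + (13741/54)x - 61343/486
check: G g = -(16/3)x^3 + (224/3)x^2 - (3442/9)x + 61343/324
so G g − (-3/2)·g = (4/3)x^4 - (8/3)x^3 + 5x^2 - (3/4)x = f ✓
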